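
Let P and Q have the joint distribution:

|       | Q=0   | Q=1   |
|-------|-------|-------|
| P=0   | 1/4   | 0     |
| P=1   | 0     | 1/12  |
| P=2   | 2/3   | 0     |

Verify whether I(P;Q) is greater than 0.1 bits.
Marginal P(P) (row sums):
  P(P=0) = 1/4 + 0 = 1/4
  P(P=1) = 0 + 1/12 = 1/12
  P(P=2) = 2/3 + 0 = 2/3
Marginal P(Q) (column sums):
  P(Q=0) = 1/4 + 0 + 2/3 = 11/12
  P(Q=1) = 0 + 1/12 + 0 = 1/12

H(P) = -[(1/4)·log₂(1/4) + (1/12)·log₂(1/12) + (2/3)·log₂(2/3)]
  = 0.5000 + 0.2987 + 0.3900
  = 1.1887 bits
H(Q) = -[(11/12)·log₂(11/12) + (1/12)·log₂(1/12)]
  = 0.1151 + 0.2987
  = 0.4138 bits
H(P,Q) = -[(1/4)·log₂(1/4) + (1/12)·log₂(1/12) + (2/3)·log₂(2/3)]
  = 0.5000 + 0.2987 + 0.3900
  = 1.1887 bits

I(P;Q) = H(P) + H(Q) - H(P,Q)
  = 1.1887 + 0.4138 - 1.1887
  = 0.4138 bits

Yes. I(P;Q) = 0.4138 bits, which is > 0.1 bits.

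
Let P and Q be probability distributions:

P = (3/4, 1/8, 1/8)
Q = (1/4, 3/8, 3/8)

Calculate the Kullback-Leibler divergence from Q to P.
D(P||Q) = Σ P(i) log₂(P(i)/Q(i))
  i=0: (3/4) × log₂((3/4)/(1/4)) = (3/4) × log₂(3) = 1.1887
  i=1: (1/8) × log₂((1/8)/(3/8)) = (1/8) × log₂(1/3) = -0.1981
  i=2: (1/8) × log₂((1/8)/(3/8)) = (1/8) × log₂(1/3) = -0.1981
D(P||Q) = 1.1887 - 0.1981 - 0.1981
  = 0.7925 bits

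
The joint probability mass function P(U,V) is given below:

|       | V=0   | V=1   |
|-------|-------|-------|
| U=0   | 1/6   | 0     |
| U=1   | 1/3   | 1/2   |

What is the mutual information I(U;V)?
Marginal P(U) (row sums):
  P(U=0) = 1/6 + 0 = 1/6
  P(U=1) = 1/3 + 1/2 = 5/6
Marginal P(V) (column sums):
  P(V=0) = 1/6 + 1/3 = 1/2
  P(V=1) = 0 + 1/2 = 1/2

H(U) = -[(1/6)·log₂(1/6) + (5/6)·log₂(5/6)]
  = 0.4308 + 0.2192
  = 0.6500 bits
H(V) = -[(1/2)·log₂(1/2) + (1/2)·log₂(1/2)]
  = 0.5000 + 0.5000
  = 1.0000 bits
H(U,V) = -[(1/6)·log₂(1/6) + (1/3)·log₂(1/3) + (1/2)·log₂(1/2)]
  = 0.4308 + 0.5283 + 0.5000
  = 1.4591 bits

I(U;V) = H(U) + H(V) - H(U,V)
  = 0.6500 + 1.0000 - 1.4591
  = 0.1909 bits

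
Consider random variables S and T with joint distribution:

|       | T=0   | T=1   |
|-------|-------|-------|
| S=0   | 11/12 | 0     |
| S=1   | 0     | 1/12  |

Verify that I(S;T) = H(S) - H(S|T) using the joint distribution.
Left side, from I(S;T) = H(S) + H(T) - H(S,T):
Marginal P(S) (row sums):
  P(S=0) = 11/12 + 0 = 11/12
  P(S=1) = 0 + 1/12 = 1/12
Marginal P(T) (column sums):
  P(T=0) = 11/12 + 0 = 11/12
  P(T=1) = 0 + 1/12 = 1/12

H(S) = -[(11/12)·log₂(11/12) + (1/12)·log₂(1/12)]
  = 0.1151 + 0.2987
  = 0.4138 bits
H(T) = -[(11/12)·log₂(11/12) + (1/12)·log₂(1/12)]
  = 0.1151 + 0.2987
  = 0.4138 bits
H(S,T) = -[(11/12)·log₂(11/12) + (1/12)·log₂(1/12)]
  = 0.1151 + 0.2987
  = 0.4138 bits

I(S;T) = H(S) + H(T) - H(S,T)
  = 0.4138 + 0.4138 - 0.4138
  = 0.4138 bits

Right side, with H(S|T) computed directly from the conditional probabilities:
H(S|T) = -Σ P(S,T)·log₂ P(S|T), where P(S|T) = P(S,T) / P(T)
  (cells with P(S,T) = 0 contribute 0)
  (S=0,T=0): P(S|T) = (11/12)/(11/12) = 1;  -(11/12)·log₂(1) = 0.0000
  (S=1,T=1): P(S|T) = (1/12)/(1/12) = 1;  -(1/12)·log₂(1) = 0.0000
H(S|T) = 0.0000 + 0.0000
  = 0.0000 bits
H(S) - H(S|T) = 0.4138 - 0.0000 = 0.4138 bits

Both sides equal 0.4138 bits, so I(S;T) = H(S) - H(S|T) ✓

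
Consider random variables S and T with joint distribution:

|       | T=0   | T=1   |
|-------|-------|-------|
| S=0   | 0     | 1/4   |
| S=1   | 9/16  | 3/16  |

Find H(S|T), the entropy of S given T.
Marginal P(T) (column sums):
  P(T=0) = 0 + 9/16 = 9/16
  P(T=1) = 1/4 + 3/16 = 7/16

H(S|T) = -Σ P(S,T)·log₂ P(S|T), where P(S|T) = P(S,T) / P(T)
  (cells with P(S,T) = 0 contribute 0)
  (S=0,T=1): P(S|T) = (1/4)/(7/16) = 4/7;  -(1/4)·log₂(4/7) = 0.2018
  (S=1,T=0): P(S|T) = (9/16)/(9/16) = 1;  -(9/16)·log₂(1) = 0.0000
  (S=1,T=1): P(S|T) = (3/16)/(7/16) = 3/7;  -(3/16)·log₂(3/7) = 0.2292
H(S|T) = 0.2018 + 0.0000 + 0.2292
  = 0.4310 bits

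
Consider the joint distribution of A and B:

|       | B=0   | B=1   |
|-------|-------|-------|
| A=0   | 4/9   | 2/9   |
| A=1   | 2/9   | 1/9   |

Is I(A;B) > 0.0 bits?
Marginal P(A) (row sums):
  P(A=0) = 4/9 + 2/9 = 2/3
  P(A=1) = 2/9 + 1/9 = 1/3
Marginal P(B) (column sums):
  P(B=0) = 4/9 + 2/9 = 2/3
  P(B=1) = 2/9 + 1/9 = 1/3

H(A) = -[(2/3)·log₂(2/3) + (1/3)·log₂(1/3)]
  = 0.3900 + 0.5283
  = 0.9183 bits
H(B) = -[(2/3)·log₂(2/3) + (1/3)·log₂(1/3)]
  = 0.3900 + 0.5283
  = 0.9183 bits
H(A,B) = -[(4/9)·log₂(4/9) + (2/9)·log₂(2/9) + (2/9)·log₂(2/9) + (1/9)·log₂(1/9)]
  = 0.5200 + 0.4822 + 0.4822 + 0.3522
  = 1.8366 bits

I(A;B) = H(A) + H(B) - H(A,B)
  = 0.9183 + 0.9183 - 1.8366
  = 0.0000 bits

No. I(A;B) = 0.0000 bits, which is ≤ 0.0 bits.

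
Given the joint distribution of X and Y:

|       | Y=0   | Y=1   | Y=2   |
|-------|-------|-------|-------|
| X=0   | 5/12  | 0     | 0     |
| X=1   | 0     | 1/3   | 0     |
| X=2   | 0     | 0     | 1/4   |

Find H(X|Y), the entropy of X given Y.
Marginal P(Y) (column sums):
  P(Y=0) = 5/12 + 0 + 0 = 5/12
  P(Y=1) = 0 + 1/3 + 0 = 1/3
  P(Y=2) = 0 + 0 + 1/4 = 1/4

H(X|Y) = -Σ P(X,Y)·log₂ P(X|Y), where P(X|Y) = P(X,Y) / P(Y)
  (cells with P(X,Y) = 0 contribute 0)
  (X=0,Y=0): P(X|Y) = (5/12)/(5/12) = 1;  -(5/12)·log₂(1) = 0.0000
  (X=1,Y=1): P(X|Y) = (1/3)/(1/3) = 1;  -(1/3)·log₂(1) = 0.0000
  (X=2,Y=2): P(X|Y) = (1/4)/(1/4) = 1;  -(1/4)·log₂(1) = 0.0000
H(X|Y) = 0.0000 + 0.0000 + 0.0000
  = 0.0000 bits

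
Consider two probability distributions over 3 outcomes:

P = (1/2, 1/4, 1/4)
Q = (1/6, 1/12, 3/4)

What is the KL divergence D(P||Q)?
D(P||Q) = Σ P(i) log₂(P(i)/Q(i))
  i=0: (1/2) × log₂((1/2)/(1/6)) = (1/2) × log₂(3) = 0.7925
  i=1: (1/4) × log₂((1/4)/(1/12)) = (1/4) × log₂(3) = 0.3962
  i=2: (1/4) × log₂((1/4)/(3/4)) = (1/4) × log₂(1/3) = -0.3962
D(P||Q) = 0.7925 + 0.3962 - 0.3962
  = 0.7925 bits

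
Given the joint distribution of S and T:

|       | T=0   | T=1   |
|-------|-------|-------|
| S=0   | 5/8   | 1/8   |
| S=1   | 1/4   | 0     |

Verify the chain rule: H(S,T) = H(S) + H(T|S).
Left side:
H(S,T) = -[(5/8)·log₂(5/8) + (1/8)·log₂(1/8) + (1/4)·log₂(1/4)]
  = 0.4238 + 0.3750 + 0.5000
  = 1.2988 bits

Right side:
Marginal P(S) (row sums):
  P(S=0) = 5/8 + 1/8 = 3/4
  P(S=1) = 1/4 + 0 = 1/4
H(S) = -[(3/4)·log₂(3/4) + (1/4)·log₂(1/4)]
  = 0.3113 + 0.5000
  = 0.8113 bits
H(T|S) = -Σ P(S,T)·log₂ P(T|S), where P(T|S) = P(S,T) / P(S)
  (cells with P(S,T) = 0 contribute 0)
  (S=0,T=0): P(T|S) = (5/8)/(3/4) = 5/6;  -(5/8)·log₂(5/6) = 0.1644
  (S=0,T=1): P(T|S) = (1/8)/(3/4) = 1/6;  -(1/8)·log₂(1/6) = 0.3231
  (S=1,T=0): P(T|S) = (1/4)/(1/4) = 1;  -(1/4)·log₂(1) = 0.0000
H(T|S) = 0.1644 + 0.3231 + 0.0000
  = 0.4875 bits
H(S) + H(T|S) = 0.8113 + 0.4875 = 1.2988 bits

Both sides equal 1.2988 bits, so the chain rule holds ✓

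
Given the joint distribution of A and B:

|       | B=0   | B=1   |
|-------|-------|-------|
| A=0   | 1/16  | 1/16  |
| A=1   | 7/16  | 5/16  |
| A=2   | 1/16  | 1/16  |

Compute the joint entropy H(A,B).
H(A,B) = -Σ P(A,B) log₂ P(A,B), summed over the non-zero cells:
H(A,B) = -[(1/16)·log₂(1/16) + (1/16)·log₂(1/16) + (7/16)·log₂(7/16) + (5/16)·log₂(5/16) + (1/16)·log₂(1/16) + (1/16)·log₂(1/16)]
  = 0.2500 + 0.2500 + 0.5218 + 0.5244 + 0.2500 + 0.2500
  = 2.0462 bits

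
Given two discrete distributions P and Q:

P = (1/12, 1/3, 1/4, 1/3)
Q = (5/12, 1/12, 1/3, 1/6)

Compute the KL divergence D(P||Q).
D(P||Q) = Σ P(i) log₂(P(i)/Q(i))
  i=0: (1/12) × log₂((1/12)/(5/12)) = (1/12) × log₂(1/5) = -0.1935
  i=1: (1/3) × log₂((1/3)/(1/12)) = (1/3) × log₂(4) = 0.6667
  i=2: (1/4) × log₂((1/4)/(1/3)) = (1/4) × log₂(3/4) = -0.1038
  i=3: (1/3) × log₂((1/3)/(1/6)) = (1/3) × log₂(2) = 0.3333
D(P||Q) = -0.1935 + 0.6667 - 0.1038 + 0.3333
  = 0.7027 bits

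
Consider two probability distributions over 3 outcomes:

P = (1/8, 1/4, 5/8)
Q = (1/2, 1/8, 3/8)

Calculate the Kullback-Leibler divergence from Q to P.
D(P||Q) = Σ P(i) log₂(P(i)/Q(i))
  i=0: (1/8) × log₂((1/8)/(1/2)) = (1/8) × log₂(1/4) = -0.2500
  i=1: (1/4) × log₂((1/4)/(1/8)) = (1/4) × log₂(2) = 0.2500
  i=2: (5/8) × log₂((5/8)/(3/8)) = (5/8) × log₂(5/3) = 0.4606
D(P||Q) = -0.2500 + 0.2500 + 0.4606
  = 0.4606 bits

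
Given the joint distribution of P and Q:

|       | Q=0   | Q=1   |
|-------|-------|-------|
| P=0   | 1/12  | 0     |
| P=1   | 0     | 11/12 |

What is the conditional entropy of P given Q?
Marginal P(Q) (column sums):
  P(Q=0) = 1/12 + 0 = 1/12
  P(Q=1) = 0 + 11/12 = 11/12

H(P|Q) = -Σ P(P,Q)·log₂ P(P|Q), where P(P|Q) = P(P,Q) / P(Q)
  (cells with P(P,Q) = 0 contribute 0)
  (P=0,Q=0): P(P|Q) = (1/12)/(1/12) = 1;  -(1/12)·log₂(1) = 0.0000
  (P=1,Q=1): P(P|Q) = (11/12)/(11/12) = 1;  -(11/12)·log₂(1) = 0.0000
H(P|Q) = 0.0000 + 0.0000
  = 0.0000 bits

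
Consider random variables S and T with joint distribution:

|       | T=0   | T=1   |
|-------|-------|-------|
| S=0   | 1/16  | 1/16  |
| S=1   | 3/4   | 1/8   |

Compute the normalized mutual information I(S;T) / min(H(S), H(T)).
Marginal P(S) (row sums):
  P(S=0) = 1/16 + 1/16 = 1/8
  P(S=1) = 3/4 + 1/8 = 7/8
Marginal P(T) (column sums):
  P(T=0) = 1/16 + 3/4 = 13/16
  P(T=1) = 1/16 + 1/8 = 3/16

H(S) = -[(1/8)·log₂(1/8) + (7/8)·log₂(7/8)]
  = 0.3750 + 0.1686
  = 0.5436 bits
H(T) = -[(13/16)·log₂(13/16) + (3/16)·log₂(3/16)]
  = 0.2434 + 0.4528
  = 0.6962 bits
H(S,T) = -[(1/16)·log₂(1/16) + (1/16)·log₂(1/16) + (3/4)·log₂(3/4) + (1/8)·log₂(1/8)]
  = 0.2500 + 0.2500 + 0.3113 + 0.3750
  = 1.1863 bits

I(S;T) = H(S) + H(T) - H(S,T)
  = 0.5436 + 0.6962 - 1.1863
  = 0.0535 bits

min(H(S), H(T)) = min(0.5436, 0.6962) = 0.5436 bits
Normalized MI = 0.0535 / 0.5436 = 0.0984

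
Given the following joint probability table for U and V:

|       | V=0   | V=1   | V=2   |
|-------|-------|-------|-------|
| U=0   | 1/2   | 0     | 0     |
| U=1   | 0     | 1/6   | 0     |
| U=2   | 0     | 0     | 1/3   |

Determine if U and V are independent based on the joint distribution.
Marginal P(U) (row sums):
  P(U=0) = 1/2 + 0 + 0 = 1/2
  P(U=1) = 0 + 1/6 + 0 = 1/6
  P(U=2) = 0 + 0 + 1/3 = 1/3
Marginal P(V) (column sums):
  P(V=0) = 1/2 + 0 + 0 = 1/2
  P(V=1) = 0 + 1/6 + 0 = 1/6
  P(V=2) = 0 + 0 + 1/3 = 1/3

U and V are independent iff P(U=i,V=j) = P(U=i)·P(V=j) for every cell.
  P(U=0)·P(V=0) = 1/2 × 1/2 = 1/4, but P(U=0,V=0) = 1/2 ✗

No, U and V are not independent. Quantitatively, I(U;V) > 0:

H(U) = -[(1/2)·log₂(1/2) + (1/6)·log₂(1/6) + (1/3)·log₂(1/3)]
  = 0.5000 + 0.4308 + 0.5283
  = 1.4591 bits
H(V) = -[(1/2)·log₂(1/2) + (1/6)·log₂(1/6) + (1/3)·log₂(1/3)]
  = 0.5000 + 0.4308 + 0.5283
  = 1.4591 bits
H(U,V) = -[(1/2)·log₂(1/2) + (1/6)·log₂(1/6) + (1/3)·log₂(1/3)]
  = 0.5000 + 0.4308 + 0.5283
  = 1.4591 bits
I(U;V) = H(U) + H(V) - H(U,V) = 1.4591 + 1.4591 - 1.4591 = 1.4591 bits > 0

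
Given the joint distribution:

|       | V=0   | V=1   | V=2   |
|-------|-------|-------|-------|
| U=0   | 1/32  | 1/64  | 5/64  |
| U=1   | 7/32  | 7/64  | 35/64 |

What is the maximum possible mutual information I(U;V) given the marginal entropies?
The upper bound on mutual information is I(U;V) ≤ min(H(U), H(V)).

Marginal P(U) (row sums):
  P(U=0) = 1/32 + 1/64 + 5/64 = 1/8
  P(U=1) = 7/32 + 7/64 + 35/64 = 7/8
Marginal P(V) (column sums):
  P(V=0) = 1/32 + 7/32 = 1/4
  P(V=1) = 1/64 + 7/64 = 1/8
  P(V=2) = 5/64 + 35/64 = 5/8

H(U) = -[(1/8)·log₂(1/8) + (7/8)·log₂(7/8)]
  = 0.3750 + 0.1686
  = 0.5436 bits
H(V) = -[(1/4)·log₂(1/4) + (1/8)·log₂(1/8) + (5/8)·log₂(5/8)]
  = 0.5000 + 0.3750 + 0.4238
  = 1.2988 bits

Maximum possible I(U;V) = min(0.5436, 1.2988) = 0.5436 bits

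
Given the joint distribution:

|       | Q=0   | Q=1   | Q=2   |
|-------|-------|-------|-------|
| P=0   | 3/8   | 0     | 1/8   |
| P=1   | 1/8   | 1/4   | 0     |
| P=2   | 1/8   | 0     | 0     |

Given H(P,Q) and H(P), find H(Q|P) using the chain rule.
From the chain rule: H(P,Q) = H(P) + H(Q|P)
Therefore: H(Q|P) = H(P,Q) - H(P)

H(P,Q) = -[(3/8)·log₂(3/8) + (1/8)·log₂(1/8) + (1/8)·log₂(1/8) + (1/4)·log₂(1/4) + (1/8)·log₂(1/8)]
  = 0.5306 + 0.3750 + 0.3750 + 0.5000 + 0.3750
  = 2.1556 bits
Marginal P(P) (row sums):
  P(P=0) = 3/8 + 0 + 1/8 = 1/2
  P(P=1) = 1/8 + 1/4 + 0 = 3/8
  P(P=2) = 1/8 + 0 + 0 = 1/8
H(P) = -[(1/2)·log₂(1/2) + (3/8)·log₂(3/8) + (1/8)·log₂(1/8)]
  = 0.5000 + 0.5306 + 0.3750
  = 1.4056 bits

H(Q|P) = 2.1556 - 1.4056 = 0.7500 bits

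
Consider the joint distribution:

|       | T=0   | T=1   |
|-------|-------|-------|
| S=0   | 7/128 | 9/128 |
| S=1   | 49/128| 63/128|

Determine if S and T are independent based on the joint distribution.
Marginal P(S) (row sums):
  P(S=0) = 7/128 + 9/128 = 1/8
  P(S=1) = 49/128 + 63/128 = 7/8
Marginal P(T) (column sums):
  P(T=0) = 7/128 + 49/128 = 7/16
  P(T=1) = 9/128 + 63/128 = 9/16

S and T are independent iff P(S=i,T=j) = P(S=i)·P(T=j) for every cell.
  P(S=0)·P(T=0) = 1/8 × 7/16 = 7/128 = P(S=0,T=0) ✓
  P(S=0)·P(T=1) = 1/8 × 9/16 = 9/128 = P(S=0,T=1) ✓
  P(S=1)·P(T=0) = 7/8 × 7/16 = 49/128 = P(S=1,T=0) ✓
  P(S=1)·P(T=1) = 7/8 × 9/16 = 63/128 = P(S=1,T=1) ✓

Yes, S and T are independent: every cell factors, so I(S;T) = 0 bits.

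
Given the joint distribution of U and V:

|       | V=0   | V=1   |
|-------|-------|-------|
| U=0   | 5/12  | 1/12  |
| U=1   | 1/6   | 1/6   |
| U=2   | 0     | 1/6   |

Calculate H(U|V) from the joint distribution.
Marginal P(V) (column sums):
  P(V=0) = 5/12 + 1/6 + 0 = 7/12
  P(V=1) = 1/12 + 1/6 + 1/6 = 5/12

H(U|V) = -Σ P(U,V)·log₂ P(U|V), where P(U|V) = P(U,V) / P(V)
  (cells with P(U,V) = 0 contribute 0)
  (U=0,V=0): P(U|V) = (5/12)/(7/12) = 5/7;  -(5/12)·log₂(5/7) = 0.2023
  (U=0,V=1): P(U|V) = (1/12)/(5/12) = 1/5;  -(1/12)·log₂(1/5) = 0.1935
  (U=1,V=0): P(U|V) = (1/6)/(7/12) = 2/7;  -(1/6)·log₂(2/7) = 0.3012
  (U=1,V=1): P(U|V) = (1/6)/(5/12) = 2/5;  -(1/6)·log₂(2/5) = 0.2203
  (U=2,V=1): P(U|V) = (1/6)/(5/12) = 2/5;  -(1/6)·log₂(2/5) = 0.2203
H(U|V) = 0.2023 + 0.1935 + 0.3012 + 0.2203 + 0.2203
  = 1.1376 bits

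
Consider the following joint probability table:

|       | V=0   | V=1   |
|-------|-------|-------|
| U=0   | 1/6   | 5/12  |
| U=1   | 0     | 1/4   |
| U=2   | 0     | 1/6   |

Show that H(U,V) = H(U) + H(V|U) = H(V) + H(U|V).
Marginal P(U) (row sums):
  P(U=0) = 1/6 + 5/12 = 7/12
  P(U=1) = 0 + 1/4 = 1/4
  P(U=2) = 0 + 1/6 = 1/6
Marginal P(V) (column sums):
  P(V=0) = 1/6 + 0 + 0 = 1/6
  P(V=1) = 5/12 + 1/4 + 1/6 = 5/6

Decomposition 1: H(U) + H(V|U)
H(U) = -[(7/12)·log₂(7/12) + (1/4)·log₂(1/4) + (1/6)·log₂(1/6)]
  = 0.4536 + 0.5000 + 0.4308
  = 1.3844 bits
H(V|U) = -Σ P(U,V)·log₂ P(V|U), where P(V|U) = P(U,V) / P(U)
  (cells with P(U,V) = 0 contribute 0)
  (U=0,V=0): P(V|U) = (1/6)/(7/12) = 2/7;  -(1/6)·log₂(2/7) = 0.3012
  (U=0,V=1): P(V|U) = (5/12)/(7/12) = 5/7;  -(5/12)·log₂(5/7) = 0.2023
  (U=1,V=1): P(V|U) = (1/4)/(1/4) = 1;  -(1/4)·log₂(1) = 0.0000
  (U=2,V=1): P(V|U) = (1/6)/(1/6) = 1;  -(1/6)·log₂(1) = 0.0000
H(V|U) = 0.3012 + 0.2023 + 0.0000 + 0.0000
  = 0.5035 bits
H(U) + H(V|U) = 1.3844 + 0.5035 = 1.8879 bits

Decomposition 2: H(V) + H(U|V)
H(V) = -[(1/6)·log₂(1/6) + (5/6)·log₂(5/6)]
  = 0.4308 + 0.2192
  = 0.6500 bits
H(U|V) = -Σ P(U,V)·log₂ P(U|V), where P(U|V) = P(U,V) / P(V)
  (cells with P(U,V) = 0 contribute 0)
  (U=0,V=0): P(U|V) = (1/6)/(1/6) = 1;  -(1/6)·log₂(1) = 0.0000
  (U=0,V=1): P(U|V) = (5/12)/(5/6) = 1/2;  -(5/12)·log₂(1/2) = 0.4167
  (U=1,V=1): P(U|V) = (1/4)/(5/6) = 3/10;  -(1/4)·log₂(3/10) = 0.4342
  (U=2,V=1): P(U|V) = (1/6)/(5/6) = 1/5;  -(1/6)·log₂(1/5) = 0.3870
H(U|V) = 0.0000 + 0.4167 + 0.4342 + 0.3870
  = 1.2379 bits
H(V) + H(U|V) = 0.6500 + 1.2379 = 1.8879 bits

Direct computation of the joint entropy:
H(U,V) = -[(1/6)·log₂(1/6) + (5/12)·log₂(5/12) + (1/4)·log₂(1/4) + (1/6)·log₂(1/6)]
  = 0.4308 + 0.5263 + 0.5000 + 0.4308
  = 1.8879 bits

All three agree: H(U,V) = 1.8879 bits ✓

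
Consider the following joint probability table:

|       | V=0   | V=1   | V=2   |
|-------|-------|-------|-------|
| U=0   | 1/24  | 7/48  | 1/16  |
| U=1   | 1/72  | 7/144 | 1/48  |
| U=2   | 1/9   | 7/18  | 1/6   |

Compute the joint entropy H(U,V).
H(U,V) = -Σ P(U,V) log₂ P(U,V), summed over the non-zero cells:
H(U,V) = -[(1/24)·log₂(1/24) + (7/48)·log₂(7/48) + (1/16)·log₂(1/16) + (1/72)·log₂(1/72) + (7/144)·log₂(7/144) + (1/48)·log₂(1/48) + (1/9)·log₂(1/9) + (7/18)·log₂(7/18) + (1/6)·log₂(1/6)]
  = 0.1910 + 0.4051 + 0.2500 + 0.0857 + 0.2121 + 0.1164 + 0.3522 + 0.5299 + 0.4308
  = 2.5732 bits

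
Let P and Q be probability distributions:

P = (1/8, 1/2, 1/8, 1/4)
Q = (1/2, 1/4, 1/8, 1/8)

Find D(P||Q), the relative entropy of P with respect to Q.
D(P||Q) = Σ P(i) log₂(P(i)/Q(i))
  i=0: (1/8) × log₂((1/8)/(1/2)) = (1/8) × log₂(1/4) = -0.2500
  i=1: (1/2) × log₂((1/2)/(1/4)) = (1/2) × log₂(2) = 0.5000
  i=2: (1/8) × log₂((1/8)/(1/8)) = (1/8) × log₂(1) = 0.0000
  i=3: (1/4) × log₂((1/4)/(1/8)) = (1/4) × log₂(2) = 0.2500
D(P||Q) = -0.2500 + 0.5000 + 0.0000 + 0.2500
  = 0.5000 bits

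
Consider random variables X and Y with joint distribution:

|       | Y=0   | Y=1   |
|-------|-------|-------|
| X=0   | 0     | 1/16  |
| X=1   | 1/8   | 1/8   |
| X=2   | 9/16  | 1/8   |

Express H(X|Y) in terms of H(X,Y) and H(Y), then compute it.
H(X|Y) = H(X,Y) - H(Y)

Marginal P(Y) (column sums):
  P(Y=0) = 0 + 1/8 + 9/16 = 11/16
  P(Y=1) = 1/16 + 1/8 + 1/8 = 5/16

H(X,Y) = -[(1/16)·log₂(1/16) + (1/8)·log₂(1/8) + (1/8)·log₂(1/8) + (9/16)·log₂(9/16) + (1/8)·log₂(1/8)]
  = 0.2500 + 0.3750 + 0.3750 + 0.4669 + 0.3750
  = 1.8419 bits
H(Y) = -[(11/16)·log₂(11/16) + (5/16)·log₂(5/16)]
  = 0.3716 + 0.5244
  = 0.8960 bits

H(X|Y) = 1.8419 - 0.8960 = 0.9459 bits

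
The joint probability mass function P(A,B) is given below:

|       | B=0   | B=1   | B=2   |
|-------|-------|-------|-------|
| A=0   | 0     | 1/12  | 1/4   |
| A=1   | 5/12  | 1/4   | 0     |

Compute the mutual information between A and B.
Marginal P(A) (row sums):
  P(A=0) = 0 + 1/12 + 1/4 = 1/3
  P(A=1) = 5/12 + 1/4 + 0 = 2/3
Marginal P(B) (column sums):
  P(B=0) = 0 + 5/12 = 5/12
  P(B=1) = 1/12 + 1/4 = 1/3
  P(B=2) = 1/4 + 0 = 1/4

H(A) = -[(1/3)·log₂(1/3) + (2/3)·log₂(2/3)]
  = 0.5283 + 0.3900
  = 0.9183 bits
H(B) = -[(5/12)·log₂(5/12) + (1/3)·log₂(1/3) + (1/4)·log₂(1/4)]
  = 0.5263 + 0.5283 + 0.5000
  = 1.5546 bits
H(A,B) = -[(1/12)·log₂(1/12) + (1/4)·log₂(1/4) + (5/12)·log₂(5/12) + (1/4)·log₂(1/4)]
  = 0.2987 + 0.5000 + 0.5263 + 0.5000
  = 1.8250 bits

I(A;B) = H(A) + H(B) - H(A,B)
  = 0.9183 + 1.5546 - 1.8250
  = 0.6479 bits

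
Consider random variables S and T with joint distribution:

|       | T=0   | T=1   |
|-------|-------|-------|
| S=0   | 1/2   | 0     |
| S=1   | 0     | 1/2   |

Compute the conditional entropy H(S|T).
Marginal P(T) (column sums):
  P(T=0) = 1/2 + 0 = 1/2
  P(T=1) = 0 + 1/2 = 1/2

H(S|T) = -Σ P(S,T)·log₂ P(S|T), where P(S|T) = P(S,T) / P(T)
  (cells with P(S,T) = 0 contribute 0)
  (S=0,T=0): P(S|T) = (1/2)/(1/2) = 1;  -(1/2)·log₂(1) = 0.0000
  (S=1,T=1): P(S|T) = (1/2)/(1/2) = 1;  -(1/2)·log₂(1) = 0.0000
H(S|T) = 0.0000 + 0.0000
  = 0.0000 bits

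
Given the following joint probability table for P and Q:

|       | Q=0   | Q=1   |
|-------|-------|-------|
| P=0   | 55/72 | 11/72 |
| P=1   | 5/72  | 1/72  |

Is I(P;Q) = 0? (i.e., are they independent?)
Marginal P(P) (row sums):
  P(P=0) = 55/72 + 11/72 = 11/12
  P(P=1) = 5/72 + 1/72 = 1/12
Marginal P(Q) (column sums):
  P(Q=0) = 55/72 + 5/72 = 5/6
  P(Q=1) = 11/72 + 1/72 = 1/6

P and Q are independent iff P(P=i,Q=j) = P(P=i)·P(Q=j) for every cell.
  P(P=0)·P(Q=0) = 11/12 × 5/6 = 55/72 = P(P=0,Q=0) ✓
  P(P=0)·P(Q=1) = 11/12 × 1/6 = 11/72 = P(P=0,Q=1) ✓
  P(P=1)·P(Q=0) = 1/12 × 5/6 = 5/72 = P(P=1,Q=0) ✓
  P(P=1)·P(Q=1) = 1/12 × 1/6 = 1/72 = P(P=1,Q=1) ✓

Yes, P and Q are independent: every cell factors, so I(P;Q) = 0 bits.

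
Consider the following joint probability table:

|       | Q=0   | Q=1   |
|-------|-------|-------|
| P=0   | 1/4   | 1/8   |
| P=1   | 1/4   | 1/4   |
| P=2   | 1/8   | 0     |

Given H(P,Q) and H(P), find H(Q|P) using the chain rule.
From the chain rule: H(P,Q) = H(P) + H(Q|P)
Therefore: H(Q|P) = H(P,Q) - H(P)

H(P,Q) = -[(1/4)·log₂(1/4) + (1/8)·log₂(1/8) + (1/4)·log₂(1/4) + (1/4)·log₂(1/4) + (1/8)·log₂(1/8)]
  = 0.5000 + 0.3750 + 0.5000 + 0.5000 + 0.3750
  = 2.2500 bits
Marginal P(P) (row sums):
  P(P=0) = 1/4 + 1/8 = 3/8
  P(P=1) = 1/4 + 1/4 = 1/2
  P(P=2) = 1/8 + 0 = 1/8
H(P) = -[(3/8)·log₂(3/8) + (1/2)·log₂(1/2) + (1/8)·log₂(1/8)]
  = 0.5306 + 0.5000 + 0.3750
  = 1.4056 bits

H(Q|P) = 2.2500 - 1.4056 = 0.8444 bits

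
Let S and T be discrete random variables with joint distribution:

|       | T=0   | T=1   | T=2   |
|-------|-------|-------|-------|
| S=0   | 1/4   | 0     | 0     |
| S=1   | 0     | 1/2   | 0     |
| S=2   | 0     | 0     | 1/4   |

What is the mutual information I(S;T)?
Marginal P(S) (row sums):
  P(S=0) = 1/4 + 0 + 0 = 1/4
  P(S=1) = 0 + 1/2 + 0 = 1/2
  P(S=2) = 0 + 0 + 1/4 = 1/4
Marginal P(T) (column sums):
  P(T=0) = 1/4 + 0 + 0 = 1/4
  P(T=1) = 0 + 1/2 + 0 = 1/2
  P(T=2) = 0 + 0 + 1/4 = 1/4

H(S) = -[(1/4)·log₂(1/4) + (1/2)·log₂(1/2) + (1/4)·log₂(1/4)]
  = 0.5000 + 0.5000 + 0.5000
  = 1.5000 bits
H(T) = -[(1/4)·log₂(1/4) + (1/2)·log₂(1/2) + (1/4)·log₂(1/4)]
  = 0.5000 + 0.5000 + 0.5000
  = 1.5000 bits
H(S,T) = -[(1/4)·log₂(1/4) + (1/2)·log₂(1/2) + (1/4)·log₂(1/4)]
  = 0.5000 + 0.5000 + 0.5000
  = 1.5000 bits

I(S;T) = H(S) + H(T) - H(S,T)
  = 1.5000 + 1.5000 - 1.5000
  = 1.5000 bits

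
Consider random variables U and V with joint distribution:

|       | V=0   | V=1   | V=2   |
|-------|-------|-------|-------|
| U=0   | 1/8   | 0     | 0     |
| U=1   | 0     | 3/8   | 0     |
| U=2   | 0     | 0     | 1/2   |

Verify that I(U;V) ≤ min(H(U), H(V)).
Marginal P(U) (row sums):
  P(U=0) = 1/8 + 0 + 0 = 1/8
  P(U=1) = 0 + 3/8 + 0 = 3/8
  P(U=2) = 0 + 0 + 1/2 = 1/2
Marginal P(V) (column sums):
  P(V=0) = 1/8 + 0 + 0 = 1/8
  P(V=1) = 0 + 3/8 + 0 = 3/8
  P(V=2) = 0 + 0 + 1/2 = 1/2

H(U) = -[(1/8)·log₂(1/8) + (3/8)·log₂(3/8) + (1/2)·log₂(1/2)]
  = 0.3750 + 0.5306 + 0.5000
  = 1.4056 bits
H(V) = -[(1/8)·log₂(1/8) + (3/8)·log₂(3/8) + (1/2)·log₂(1/2)]
  = 0.3750 + 0.5306 + 0.5000
  = 1.4056 bits
H(U,V) = -[(1/8)·log₂(1/8) + (3/8)·log₂(3/8) + (1/2)·log₂(1/2)]
  = 0.3750 + 0.5306 + 0.5000
  = 1.4056 bits

I(U;V) = H(U) + H(V) - H(U,V)
  = 1.4056 + 1.4056 - 1.4056
  = 1.4056 bits

min(H(U), H(V)) = min(1.4056, 1.4056) = 1.4056 bits
Since 1.4056 ≤ 1.4056, the bound is satisfied ✓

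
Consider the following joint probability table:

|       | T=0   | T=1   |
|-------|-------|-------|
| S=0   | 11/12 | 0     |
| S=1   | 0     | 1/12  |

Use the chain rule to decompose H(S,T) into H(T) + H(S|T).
By the chain rule: H(S,T) = H(T) + H(S|T)

Marginal P(T) (column sums):
  P(T=0) = 11/12 + 0 = 11/12
  P(T=1) = 0 + 1/12 = 1/12
H(T) = -[(11/12)·log₂(11/12) + (1/12)·log₂(1/12)]
  = 0.1151 + 0.2987
  = 0.4138 bits
H(S|T) = -Σ P(S,T)·log₂ P(S|T), where P(S|T) = P(S,T) / P(T)
  (cells with P(S,T) = 0 contribute 0)
  (S=0,T=0): P(S|T) = (11/12)/(11/12) = 1;  -(11/12)·log₂(1) = 0.0000
  (S=1,T=1): P(S|T) = (1/12)/(1/12) = 1;  -(1/12)·log₂(1) = 0.0000
H(S|T) = 0.0000 + 0.0000
  = 0.0000 bits

H(S,T) = H(T) + H(S|T) = 0.4138 + 0.0000 = 0.4138 bits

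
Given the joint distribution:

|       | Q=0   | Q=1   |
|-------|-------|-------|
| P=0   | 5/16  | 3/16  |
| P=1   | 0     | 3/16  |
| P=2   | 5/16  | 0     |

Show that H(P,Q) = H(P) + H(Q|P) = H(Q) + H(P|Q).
Marginal P(P) (row sums):
  P(P=0) = 5/16 + 3/16 = 1/2
  P(P=1) = 0 + 3/16 = 3/16
  P(P=2) = 5/16 + 0 = 5/16
Marginal P(Q) (column sums):
  P(Q=0) = 5/16 + 0 + 5/16 = 5/8
  P(Q=1) = 3/16 + 3/16 + 0 = 3/8

Decomposition 1: H(P) + H(Q|P)
H(P) = -[(1/2)·log₂(1/2) + (3/16)·log₂(3/16) + (5/16)·log₂(5/16)]
  = 0.5000 + 0.4528 + 0.5244
  = 1.4772 bits
H(Q|P) = -Σ P(P,Q)·log₂ P(Q|P), where P(Q|P) = P(P,Q) / P(P)
  (cells with P(P,Q) = 0 contribute 0)
  (P=0,Q=0): P(Q|P) = (5/16)/(1/2) = 5/8;  -(5/16)·log₂(5/8) = 0.2119
  (P=0,Q=1): P(Q|P) = (3/16)/(1/2) = 3/8;  -(3/16)·log₂(3/8) = 0.2653
  (P=1,Q=1): P(Q|P) = (3/16)/(3/16) = 1;  -(3/16)·log₂(1) = 0.0000
  (P=2,Q=0): P(Q|P) = (5/16)/(5/16) = 1;  -(5/16)·log₂(1) = 0.0000
H(Q|P) = 0.2119 + 0.2653 + 0.0000 + 0.0000
  = 0.4772 bits
H(P) + H(Q|P) = 1.4772 + 0.4772 = 1.9544 bits

Decomposition 2: H(Q) + H(P|Q)
H(Q) = -[(5/8)·log₂(5/8) + (3/8)·log₂(3/8)]
  = 0.4238 + 0.5306
  = 0.9544 bits
H(P|Q) = -Σ P(P,Q)·log₂ P(P|Q), where P(P|Q) = P(P,Q) / P(Q)
  (cells with P(P,Q) = 0 contribute 0)
  (P=0,Q=0): P(P|Q) = (5/16)/(5/8) = 1/2;  -(5/16)·log₂(1/2) = 0.3125
  (P=0,Q=1): P(P|Q) = (3/16)/(3/8) = 1/2;  -(3/16)·log₂(1/2) = 0.1875
  (P=1,Q=1): P(P|Q) = (3/16)/(3/8) = 1/2;  -(3/16)·log₂(1/2) = 0.1875
  (P=2,Q=0): P(P|Q) = (5/16)/(5/8) = 1/2;  -(5/16)·log₂(1/2) = 0.3125
H(P|Q) = 0.3125 + 0.1875 + 0.1875 + 0.3125
  = 1.0000 bits
H(Q) + H(P|Q) = 0.9544 + 1.0000 = 1.9544 bits

Direct computation of the joint entropy:
H(P,Q) = -[(5/16)·log₂(5/16) + (3/16)·log₂(3/16) + (3/16)·log₂(3/16) + (5/16)·log₂(5/16)]
  = 0.5244 + 0.4528 + 0.4528 + 0.5244
  = 1.9544 bits

All three agree: H(P,Q) = 1.9544 bits ✓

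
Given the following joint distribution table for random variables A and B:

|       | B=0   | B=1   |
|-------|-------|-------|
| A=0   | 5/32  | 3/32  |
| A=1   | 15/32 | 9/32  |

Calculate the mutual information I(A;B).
Marginal P(A) (row sums):
  P(A=0) = 5/32 + 3/32 = 1/4
  P(A=1) = 15/32 + 9/32 = 3/4
Marginal P(B) (column sums):
  P(B=0) = 5/32 + 15/32 = 5/8
  P(B=1) = 3/32 + 9/32 = 3/8

H(A) = -[(1/4)·log₂(1/4) + (3/4)·log₂(3/4)]
  = 0.5000 + 0.3113
  = 0.8113 bits
H(B) = -[(5/8)·log₂(5/8) + (3/8)·log₂(3/8)]
  = 0.4238 + 0.5306
  = 0.9544 bits
H(A,B) = -[(5/32)·log₂(5/32) + (3/32)·log₂(3/32) + (15/32)·log₂(15/32) + (9/32)·log₂(9/32)]
  = 0.4184 + 0.3202 + 0.5124 + 0.5147
  = 1.7657 bits

I(A;B) = H(A) + H(B) - H(A,B)
  = 0.8113 + 0.9544 - 1.7657
  = 0.0000 bits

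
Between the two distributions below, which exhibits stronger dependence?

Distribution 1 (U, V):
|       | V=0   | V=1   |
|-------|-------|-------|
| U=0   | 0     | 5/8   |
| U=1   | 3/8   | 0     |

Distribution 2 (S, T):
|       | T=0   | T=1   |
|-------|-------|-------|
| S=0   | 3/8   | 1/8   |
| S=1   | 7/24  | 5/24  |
Distribution 1 (U, V):
Marginal P(U) (row sums):
  P(U=0) = 0 + 5/8 = 5/8
  P(U=1) = 3/8 + 0 = 3/8
Marginal P(V) (column sums):
  P(V=0) = 0 + 3/8 = 3/8
  P(V=1) = 5/8 + 0 = 5/8

H(U) = -[(5/8)·log₂(5/8) + (3/8)·log₂(3/8)]
  = 0.4238 + 0.5306
  = 0.9544 bits
H(V) = -[(3/8)·log₂(3/8) + (5/8)·log₂(5/8)]
  = 0.5306 + 0.4238
  = 0.9544 bits
H(U,V) = -[(5/8)·log₂(5/8) + (3/8)·log₂(3/8)]
  = 0.4238 + 0.5306
  = 0.9544 bits

I(U;V) = H(U) + H(V) - H(U,V)
  = 0.9544 + 0.9544 - 0.9544
  = 0.9544 bits

Distribution 2 (S, T):
Marginal P(S) (row sums):
  P(S=0) = 3/8 + 1/8 = 1/2
  P(S=1) = 7/24 + 5/24 = 1/2
Marginal P(T) (column sums):
  P(T=0) = 3/8 + 7/24 = 2/3
  P(T=1) = 1/8 + 5/24 = 1/3

H(S) = -[(1/2)·log₂(1/2) + (1/2)·log₂(1/2)]
  = 0.5000 + 0.5000
  = 1.0000 bits
H(T) = -[(2/3)·log₂(2/3) + (1/3)·log₂(1/3)]
  = 0.3900 + 0.5283
  = 0.9183 bits
H(S,T) = -[(3/8)·log₂(3/8) + (1/8)·log₂(1/8) + (7/24)·log₂(7/24) + (5/24)·log₂(5/24)]
  = 0.5306 + 0.3750 + 0.5185 + 0.4715
  = 1.8956 bits

I(S;T) = H(S) + H(T) - H(S,T)
  = 1.0000 + 0.9183 - 1.8956
  = 0.0227 bits

I(U;V) = 0.9544 bits > I(S;T) = 0.0227 bits, so (U, V) has the higher mutual information (stronger dependence).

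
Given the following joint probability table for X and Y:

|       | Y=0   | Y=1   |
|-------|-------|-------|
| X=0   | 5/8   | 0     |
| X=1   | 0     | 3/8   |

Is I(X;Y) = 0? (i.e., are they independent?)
Marginal P(X) (row sums):
  P(X=0) = 5/8 + 0 = 5/8
  P(X=1) = 0 + 3/8 = 3/8
Marginal P(Y) (column sums):
  P(Y=0) = 5/8 + 0 = 5/8
  P(Y=1) = 0 + 3/8 = 3/8

X and Y are independent iff P(X=i,Y=j) = P(X=i)·P(Y=j) for every cell.
  P(X=0)·P(Y=0) = 5/8 × 5/8 = 25/64, but P(X=0,Y=0) = 5/8 ✗

No, X and Y are not independent. Quantitatively, I(X;Y) > 0:

H(X) = -[(5/8)·log₂(5/8) + (3/8)·log₂(3/8)]
  = 0.4238 + 0.5306
  = 0.9544 bits
H(Y) = -[(5/8)·log₂(5/8) + (3/8)·log₂(3/8)]
  = 0.4238 + 0.5306
  = 0.9544 bits
H(X,Y) = -[(5/8)·log₂(5/8) + (3/8)·log₂(3/8)]
  = 0.4238 + 0.5306
  = 0.9544 bits
I(X;Y) = H(X) + H(Y) - H(X,Y) = 0.9544 + 0.9544 - 0.9544 = 0.9544 bits > 0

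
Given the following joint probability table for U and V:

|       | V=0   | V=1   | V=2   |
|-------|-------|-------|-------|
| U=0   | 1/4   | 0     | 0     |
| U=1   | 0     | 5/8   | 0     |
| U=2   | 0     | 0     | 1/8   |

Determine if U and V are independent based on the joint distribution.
Marginal P(U) (row sums):
  P(U=0) = 1/4 + 0 + 0 = 1/4
  P(U=1) = 0 + 5/8 + 0 = 5/8
  P(U=2) = 0 + 0 + 1/8 = 1/8
Marginal P(V) (column sums):
  P(V=0) = 1/4 + 0 + 0 = 1/4
  P(V=1) = 0 + 5/8 + 0 = 5/8
  P(V=2) = 0 + 0 + 1/8 = 1/8

U and V are independent iff P(U=i,V=j) = P(U=i)·P(V=j) for every cell.
  P(U=0)·P(V=0) = 1/4 × 1/4 = 1/16, but P(U=0,V=0) = 1/4 ✗

No, U and V are not independent. Quantitatively, I(U;V) > 0:

H(U) = -[(1/4)·log₂(1/4) + (5/8)·log₂(5/8) + (1/8)·log₂(1/8)]
  = 0.5000 + 0.4238 + 0.3750
  = 1.2988 bits
H(V) = -[(1/4)·log₂(1/4) + (5/8)·log₂(5/8) + (1/8)·log₂(1/8)]
  = 0.5000 + 0.4238 + 0.3750
  = 1.2988 bits
H(U,V) = -[(1/4)·log₂(1/4) + (5/8)·log₂(5/8) + (1/8)·log₂(1/8)]
  = 0.5000 + 0.4238 + 0.3750
  = 1.2988 bits
I(U;V) = H(U) + H(V) - H(U,V) = 1.2988 + 1.2988 - 1.2988 = 1.2988 bits > 0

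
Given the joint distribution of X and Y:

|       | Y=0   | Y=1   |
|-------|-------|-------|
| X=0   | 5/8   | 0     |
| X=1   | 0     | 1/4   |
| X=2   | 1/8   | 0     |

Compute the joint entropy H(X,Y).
H(X,Y) = -Σ P(X,Y) log₂ P(X,Y), summed over the non-zero cells:
H(X,Y) = -[(5/8)·log₂(5/8) + (1/4)·log₂(1/4) + (1/8)·log₂(1/8)]
  = 0.4238 + 0.5000 + 0.3750
  = 1.2988 bits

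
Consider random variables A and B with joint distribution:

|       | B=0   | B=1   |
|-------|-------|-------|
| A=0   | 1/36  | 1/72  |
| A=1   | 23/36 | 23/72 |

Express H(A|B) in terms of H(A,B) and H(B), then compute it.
H(A|B) = H(A,B) - H(B)

Marginal P(B) (column sums):
  P(B=0) = 1/36 + 23/36 = 2/3
  P(B=1) = 1/72 + 23/72 = 1/3

H(A,B) = -[(1/36)·log₂(1/36) + (1/72)·log₂(1/72) + (23/36)·log₂(23/36) + (23/72)·log₂(23/72)]
  = 0.1436 + 0.0857 + 0.4130 + 0.5259
  = 1.1682 bits
H(B) = -[(2/3)·log₂(2/3) + (1/3)·log₂(1/3)]
  = 0.3900 + 0.5283
  = 0.9183 bits

H(A|B) = 1.1682 - 0.9183 = 0.2499 bits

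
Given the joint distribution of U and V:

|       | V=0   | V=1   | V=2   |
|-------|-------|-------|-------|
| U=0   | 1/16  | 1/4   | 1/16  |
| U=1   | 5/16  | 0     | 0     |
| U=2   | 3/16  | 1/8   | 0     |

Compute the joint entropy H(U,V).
H(U,V) = -Σ P(U,V) log₂ P(U,V), summed over the non-zero cells:
H(U,V) = -[(1/16)·log₂(1/16) + (1/4)·log₂(1/4) + (1/16)·log₂(1/16) + (5/16)·log₂(5/16) + (3/16)·log₂(3/16) + (1/8)·log₂(1/8)]
  = 0.2500 + 0.5000 + 0.2500 + 0.5244 + 0.4528 + 0.3750
  = 2.3522 bits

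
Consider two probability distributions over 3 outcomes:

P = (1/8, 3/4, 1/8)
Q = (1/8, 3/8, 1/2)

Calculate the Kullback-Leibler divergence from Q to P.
D(P||Q) = Σ P(i) log₂(P(i)/Q(i))
  i=0: (1/8) × log₂((1/8)/(1/8)) = (1/8) × log₂(1) = 0.0000
  i=1: (3/4) × log₂((3/4)/(3/8)) = (3/4) × log₂(2) = 0.7500
  i=2: (1/8) × log₂((1/8)/(1/2)) = (1/8) × log₂(1/4) = -0.2500
D(P||Q) = 0.0000 + 0.7500 - 0.2500
  = 0.5000 bits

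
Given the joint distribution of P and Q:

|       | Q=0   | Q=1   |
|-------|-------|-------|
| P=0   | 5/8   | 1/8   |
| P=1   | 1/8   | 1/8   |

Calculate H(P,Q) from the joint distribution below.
H(P,Q) = -Σ P(P,Q) log₂ P(P,Q), summed over the non-zero cells:
H(P,Q) = -[(5/8)·log₂(5/8) + (1/8)·log₂(1/8) + (1/8)·log₂(1/8) + (1/8)·log₂(1/8)]
  = 0.4238 + 0.3750 + 0.3750 + 0.3750
  = 1.5488 bits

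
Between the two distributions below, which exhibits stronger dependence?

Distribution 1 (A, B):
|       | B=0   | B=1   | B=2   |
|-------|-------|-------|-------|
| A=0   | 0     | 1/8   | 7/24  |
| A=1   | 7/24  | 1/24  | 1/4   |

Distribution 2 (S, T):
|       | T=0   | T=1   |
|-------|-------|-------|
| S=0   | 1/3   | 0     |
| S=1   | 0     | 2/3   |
Distribution 1 (A, B):
Marginal P(A) (row sums):
  P(A=0) = 0 + 1/8 + 7/24 = 5/12
  P(A=1) = 7/24 + 1/24 + 1/4 = 7/12
Marginal P(B) (column sums):
  P(B=0) = 0 + 7/24 = 7/24
  P(B=1) = 1/8 + 1/24 = 1/6
  P(B=2) = 7/24 + 1/4 = 13/24

H(A) = -[(5/12)·log₂(5/12) + (7/12)·log₂(7/12)]
  = 0.5263 + 0.4536
  = 0.9799 bits
H(B) = -[(7/24)·log₂(7/24) + (1/6)·log₂(1/6) + (13/24)·log₂(13/24)]
  = 0.5185 + 0.4308 + 0.4791
  = 1.4284 bits
H(A,B) = -[(1/8)·log₂(1/8) + (7/24)·log₂(7/24) + (7/24)·log₂(7/24) + (1/24)·log₂(1/24) + (1/4)·log₂(1/4)]
  = 0.3750 + 0.5185 + 0.5185 + 0.1910 + 0.5000
  = 2.1030 bits

I(A;B) = H(A) + H(B) - H(A,B)
  = 0.9799 + 1.4284 - 2.1030
  = 0.3053 bits

Distribution 2 (S, T):
Marginal P(S) (row sums):
  P(S=0) = 1/3 + 0 = 1/3
  P(S=1) = 0 + 2/3 = 2/3
Marginal P(T) (column sums):
  P(T=0) = 1/3 + 0 = 1/3
  P(T=1) = 0 + 2/3 = 2/3

H(S) = -[(1/3)·log₂(1/3) + (2/3)·log₂(2/3)]
  = 0.5283 + 0.3900
  = 0.9183 bits
H(T) = -[(1/3)·log₂(1/3) + (2/3)·log₂(2/3)]
  = 0.5283 + 0.3900
  = 0.9183 bits
H(S,T) = -[(1/3)·log₂(1/3) + (2/3)·log₂(2/3)]
  = 0.5283 + 0.3900
  = 0.9183 bits

I(S;T) = H(S) + H(T) - H(S,T)
  = 0.9183 + 0.9183 - 0.9183
  = 0.9183 bits

I(S;T) = 0.9183 bits > I(A;B) = 0.3053 bits, so (S, T) has the higher mutual information (stronger dependence).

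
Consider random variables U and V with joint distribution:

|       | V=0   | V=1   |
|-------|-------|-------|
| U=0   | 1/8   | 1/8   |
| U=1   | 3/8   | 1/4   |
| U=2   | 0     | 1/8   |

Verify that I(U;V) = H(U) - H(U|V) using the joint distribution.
Left side, from I(U;V) = H(U) + H(V) - H(U,V):
Marginal P(U) (row sums):
  P(U=0) = 1/8 + 1/8 = 1/4
  P(U=1) = 3/8 + 1/4 = 5/8
  P(U=2) = 0 + 1/8 = 1/8
Marginal P(V) (column sums):
  P(V=0) = 1/8 + 3/8 + 0 = 1/2
  P(V=1) = 1/8 + 1/4 + 1/8 = 1/2

H(U) = -[(1/4)·log₂(1/4) + (5/8)·log₂(5/8) + (1/8)·log₂(1/8)]
  = 0.5000 + 0.4238 + 0.3750
  = 1.2988 bits
H(V) = -[(1/2)·log₂(1/2) + (1/2)·log₂(1/2)]
  = 0.5000 + 0.5000
  = 1.0000 bits
H(U,V) = -[(1/8)·log₂(1/8) + (1/8)·log₂(1/8) + (3/8)·log₂(3/8) + (1/4)·log₂(1/4) + (1/8)·log₂(1/8)]
  = 0.3750 + 0.3750 + 0.5306 + 0.5000 + 0.3750
  = 2.1556 bits

I(U;V) = H(U) + H(V) - H(U,V)
  = 1.2988 + 1.0000 - 2.1556
  = 0.1432 bits

Right side, with H(U|V) computed directly from the conditional probabilities:
H(U|V) = -Σ P(U,V)·log₂ P(U|V), where P(U|V) = P(U,V) / P(V)
  (cells with P(U,V) = 0 contribute 0)
  (U=0,V=0): P(U|V) = (1/8)/(1/2) = 1/4;  -(1/8)·log₂(1/4) = 0.2500
  (U=0,V=1): P(U|V) = (1/8)/(1/2) = 1/4;  -(1/8)·log₂(1/4) = 0.2500
  (U=1,V=0): P(U|V) = (3/8)/(1/2) = 3/4;  -(3/8)·log₂(3/4) = 0.1556
  (U=1,V=1): P(U|V) = (1/4)/(1/2) = 1/2;  -(1/4)·log₂(1/2) = 0.2500
  (U=2,V=1): P(U|V) = (1/8)/(1/2) = 1/4;  -(1/8)·log₂(1/4) = 0.2500
H(U|V) = 0.2500 + 0.2500 + 0.1556 + 0.2500 + 0.2500
  = 1.1556 bits
H(U) - H(U|V) = 1.2988 - 1.1556 = 0.1432 bits

Both sides equal 0.1432 bits, so I(U;V) = H(U) - H(U|V) ✓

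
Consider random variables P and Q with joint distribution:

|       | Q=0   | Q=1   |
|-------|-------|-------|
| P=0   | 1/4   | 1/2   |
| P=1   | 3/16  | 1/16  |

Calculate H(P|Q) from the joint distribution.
Marginal P(Q) (column sums):
  P(Q=0) = 1/4 + 3/16 = 7/16
  P(Q=1) = 1/2 + 1/16 = 9/16

H(P|Q) = -Σ P(P,Q)·log₂ P(P|Q), where P(P|Q) = P(P,Q) / P(Q)
  (P=0,Q=0): P(P|Q) = (1/4)/(7/16) = 4/7;  -(1/4)·log₂(4/7) = 0.2018
  (P=0,Q=1): P(P|Q) = (1/2)/(9/16) = 8/9;  -(1/2)·log₂(8/9) = 0.0850
  (P=1,Q=0): P(P|Q) = (3/16)/(7/16) = 3/7;  -(3/16)·log₂(3/7) = 0.2292
  (P=1,Q=1): P(P|Q) = (1/16)/(9/16) = 1/9;  -(1/16)·log₂(1/9) = 0.1981
H(P|Q) = 0.2018 + 0.0850 + 0.2292 + 0.1981
  = 0.7141 bits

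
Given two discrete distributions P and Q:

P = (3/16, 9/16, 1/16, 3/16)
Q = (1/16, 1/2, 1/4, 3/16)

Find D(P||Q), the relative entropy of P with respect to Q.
D(P||Q) = Σ P(i) log₂(P(i)/Q(i))
  i=0: (3/16) × log₂((3/16)/(1/16)) = (3/16) × log₂(3) = 0.2972
  i=1: (9/16) × log₂((9/16)/(1/2)) = (9/16) × log₂(9/8) = 0.0956
  i=2: (1/16) × log₂((1/16)/(1/4)) = (1/16) × log₂(1/4) = -0.1250
  i=3: (3/16) × log₂((3/16)/(3/16)) = (3/16) × log₂(1) = 0.0000
D(P||Q) = 0.2972 + 0.0956 - 0.1250 + 0.0000
  = 0.2678 bits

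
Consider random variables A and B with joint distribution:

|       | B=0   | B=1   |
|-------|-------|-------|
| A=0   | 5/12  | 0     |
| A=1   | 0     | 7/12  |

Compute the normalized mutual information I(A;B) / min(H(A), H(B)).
Marginal P(A) (row sums):
  P(A=0) = 5/12 + 0 = 5/12
  P(A=1) = 0 + 7/12 = 7/12
Marginal P(B) (column sums):
  P(B=0) = 5/12 + 0 = 5/12
  P(B=1) = 0 + 7/12 = 7/12

H(A) = -[(5/12)·log₂(5/12) + (7/12)·log₂(7/12)]
  = 0.5263 + 0.4536
  = 0.9799 bits
H(B) = -[(5/12)·log₂(5/12) + (7/12)·log₂(7/12)]
  = 0.5263 + 0.4536
  = 0.9799 bits
H(A,B) = -[(5/12)·log₂(5/12) + (7/12)·log₂(7/12)]
  = 0.5263 + 0.4536
  = 0.9799 bits

I(A;B) = H(A) + H(B) - H(A,B)
  = 0.9799 + 0.9799 - 0.9799
  = 0.9799 bits

min(H(A), H(B)) = min(0.9799, 0.9799) = 0.9799 bits
Normalized MI = 0.9799 / 0.9799 = 1.0000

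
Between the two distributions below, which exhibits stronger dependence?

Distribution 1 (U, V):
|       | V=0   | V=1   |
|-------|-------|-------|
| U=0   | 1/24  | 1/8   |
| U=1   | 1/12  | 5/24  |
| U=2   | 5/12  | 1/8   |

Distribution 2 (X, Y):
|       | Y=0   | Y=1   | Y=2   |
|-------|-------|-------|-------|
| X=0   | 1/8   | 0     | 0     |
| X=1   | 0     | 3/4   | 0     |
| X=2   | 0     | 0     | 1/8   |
Distribution 1 (U, V):
Marginal P(U) (row sums):
  P(U=0) = 1/24 + 1/8 = 1/6
  P(U=1) = 1/12 + 5/24 = 7/24
  P(U=2) = 5/12 + 1/8 = 13/24
Marginal P(V) (column sums):
  P(V=0) = 1/24 + 1/12 + 5/12 = 13/24
  P(V=1) = 1/8 + 5/24 + 1/8 = 11/24

H(U) = -[(1/6)·log₂(1/6) + (7/24)·log₂(7/24) + (13/24)·log₂(13/24)]
  = 0.4308 + 0.5185 + 0.4791
  = 1.4284 bits
H(V) = -[(13/24)·log₂(13/24) + (11/24)·log₂(11/24)]
  = 0.4791 + 0.5159
  = 0.9950 bits
H(U,V) = -[(1/24)·log₂(1/24) + (1/8)·log₂(1/8) + (1/12)·log₂(1/12) + (5/24)·log₂(5/24) + (5/12)·log₂(5/12) + (1/8)·log₂(1/8)]
  = 0.1910 + 0.3750 + 0.2987 + 0.4715 + 0.5263 + 0.3750
  = 2.2375 bits

I(U;V) = H(U) + H(V) - H(U,V)
  = 1.4284 + 0.9950 - 2.2375
  = 0.1859 bits

Distribution 2 (X, Y):
Marginal P(X) (row sums):
  P(X=0) = 1/8 + 0 + 0 = 1/8
  P(X=1) = 0 + 3/4 + 0 = 3/4
  P(X=2) = 0 + 0 + 1/8 = 1/8
Marginal P(Y) (column sums):
  P(Y=0) = 1/8 + 0 + 0 = 1/8
  P(Y=1) = 0 + 3/4 + 0 = 3/4
  P(Y=2) = 0 + 0 + 1/8 = 1/8

H(X) = -[(1/8)·log₂(1/8) + (3/4)·log₂(3/4) + (1/8)·log₂(1/8)]
  = 0.3750 + 0.3113 + 0.3750
  = 1.0613 bits
H(Y) = -[(1/8)·log₂(1/8) + (3/4)·log₂(3/4) + (1/8)·log₂(1/8)]
  = 0.3750 + 0.3113 + 0.3750
  = 1.0613 bits
H(X,Y) = -[(1/8)·log₂(1/8) + (3/4)·log₂(3/4) + (1/8)·log₂(1/8)]
  = 0.3750 + 0.3113 + 0.3750
  = 1.0613 bits

I(X;Y) = H(X) + H(Y) - H(X,Y)
  = 1.0613 + 1.0613 - 1.0613
  = 1.0613 bits

I(X;Y) = 1.0613 bits > I(U;V) = 0.1859 bits, so (X, Y) has the higher mutual information (stronger dependence).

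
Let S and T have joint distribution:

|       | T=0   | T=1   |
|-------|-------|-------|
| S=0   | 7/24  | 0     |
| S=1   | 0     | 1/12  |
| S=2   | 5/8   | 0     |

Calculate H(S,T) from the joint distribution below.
H(S,T) = -Σ P(S,T) log₂ P(S,T), summed over the non-zero cells:
H(S,T) = -[(7/24)·log₂(7/24) + (1/12)·log₂(1/12) + (5/8)·log₂(5/8)]
  = 0.5185 + 0.2987 + 0.4238
  = 1.2410 bits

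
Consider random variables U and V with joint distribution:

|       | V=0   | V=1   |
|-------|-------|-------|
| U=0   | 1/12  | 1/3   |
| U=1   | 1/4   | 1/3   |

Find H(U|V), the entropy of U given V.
Marginal P(V) (column sums):
  P(V=0) = 1/12 + 1/4 = 1/3
  P(V=1) = 1/3 + 1/3 = 2/3

H(U|V) = -Σ P(U,V)·log₂ P(U|V), where P(U|V) = P(U,V) / P(V)
  (U=0,V=0): P(U|V) = (1/12)/(1/3) = 1/4;  -(1/12)·log₂(1/4) = 0.1667
  (U=0,V=1): P(U|V) = (1/3)/(2/3) = 1/2;  -(1/3)·log₂(1/2) = 0.3333
  (U=1,V=0): P(U|V) = (1/4)/(1/3) = 3/4;  -(1/4)·log₂(3/4) = 0.1038
  (U=1,V=1): P(U|V) = (1/3)/(2/3) = 1/2;  -(1/3)·log₂(1/2) = 0.3333
H(U|V) = 0.1667 + 0.3333 + 0.1038 + 0.3333
  = 0.9371 bits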